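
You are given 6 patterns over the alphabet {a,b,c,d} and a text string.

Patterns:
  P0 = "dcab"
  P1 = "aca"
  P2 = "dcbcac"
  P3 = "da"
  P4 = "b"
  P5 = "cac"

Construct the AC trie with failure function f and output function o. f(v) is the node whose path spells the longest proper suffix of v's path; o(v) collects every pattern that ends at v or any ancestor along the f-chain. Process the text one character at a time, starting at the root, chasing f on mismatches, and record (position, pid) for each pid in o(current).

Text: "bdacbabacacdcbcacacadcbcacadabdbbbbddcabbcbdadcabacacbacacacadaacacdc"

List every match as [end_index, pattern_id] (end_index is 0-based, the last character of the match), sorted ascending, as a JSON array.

Build:
Trie (insert patterns):
  0='ε' goto a→5 b→13 c→14 d→1
  1='d' goto a→12 c→2
  2='dc' goto a→3 b→8
  3='dca' goto b→4
  4='dcab' goto ·  ←P0
  5='a' goto c→6
  6='ac' goto a→7
  7='aca' goto ·  ←P1
  8='dcb' goto c→9
  9='dcbc' goto a→10
  10='dcbca' goto c→11
  11='dcbcac' goto ·  ←P2
  12='da' goto ·  ←P3
  13='b' goto ·  ←P4
  14='c' goto a→15
  15='ca' goto c→16
  16='cac' goto ·  ←P5

BFS fail/out derivation:
  n1('d'): parent n0 fail=0; on 'd' 0 → fail=0;  out ∅∪∅=∅
  n5('a'): parent n0 fail=0; on 'a' 0 → fail=0;  out ∅∪∅=∅
  n13('b'): parent n0 fail=0; on 'b' 0 → fail=0;  out {4}∪∅={4}
  n14('c'): parent n0 fail=0; on 'c' 0 → fail=0;  out ∅∪∅=∅
  n2('dc'): parent n1 fail=0; on 'c' 0 → fail=14;  out ∅∪∅=∅
  n6('ac'): parent n5 fail=0; on 'c' 0 → fail=14;  out ∅∪∅=∅
  n12('da'): parent n1 fail=0; on 'a' 0 → fail=5;  out {3}∪∅={3}
  n15('ca'): parent n14 fail=0; on 'a' 0 → fail=5;  out ∅∪∅=∅
  n3('dca'): parent n2 fail=14; on 'a' 14 → fail=15;  out ∅∪∅=∅
  n7('aca'): parent n6 fail=14; on 'a' 14 → fail=15;  out {1}∪∅={1}
  n8('dcb'): parent n2 fail=14; on 'b' 14→0 → fail=13;  out ∅∪{4}={4}
  n16('cac'): parent n15 fail=5; on 'c' 5 → fail=6;  out {5}∪∅={5}
  n4('dcab'): parent n3 fail=15; on 'b' 15→5→0 → fail=13;  out {0}∪{4}={0,4}
  n9('dcbc'): parent n8 fail=13; on 'c' 13→0 → fail=14;  out ∅∪∅=∅
  n10('dcbca'): parent n9 fail=14; on 'a' 14 → fail=15;  out ∅∪∅=∅
  n11('dcbcac'): parent n10 fail=15; on 'c' 15 → fail=16;  out {2}∪{5}={2,5}

Text stream:
[0] read 'b'  n0⇒n13  ** P4@[0:0]
[1] read 'd'  n13⇒n1 (fail-walked)
[2] read 'a'  n1⇒n12  ** P3@[1:2]
[3] read 'c'  n12⇒n6 (fail-walked)
[4] read 'b'  n6⇒n13 (fail-walked)  ** P4@[4:4]
[5] read 'a'  n13⇒n5 (fail-walked)
[6] read 'b'  n5⇒n13 (fail-walked)  ** P4@[6:6]
[7] read 'a'  n13⇒n5 (fail-walked)
[8] read 'c'  n5⇒n6
[9] read 'a'  n6⇒n7  ** P1@[7:9]
[10] read 'c'  n7⇒n16 (fail-walked)  ** P5@[8:10]
[11] read 'd'  n16⇒n1 (fail-walked)
[12] read 'c'  n1⇒n2
[13] read 'b'  n2⇒n8  ** P4@[13:13]
[14] read 'c'  n8⇒n9
[15] read 'a'  n9⇒n10
[16] read 'c'  n10⇒n11  ** P2@[11:16],P5@[14:16]
[17] read 'a'  n11⇒n7 (fail-walked)  ** P1@[15:17]
[18] read 'c'  n7⇒n16 (fail-walked)  ** P5@[16:18]
[19] read 'a'  n16⇒n7 (fail-walked)  ** P1@[17:19]
[20] read 'd'  n7⇒n1 (fail-walked)
[21] read 'c'  n1⇒n2
[22] read 'b'  n2⇒n8  ** P4@[22:22]
[23] read 'c'  n8⇒n9
[24] read 'a'  n9⇒n10
[25] read 'c'  n10⇒n11  ** P2@[20:25],P5@[23:25]
[26] read 'a'  n11⇒n7 (fail-walked)  ** P1@[24:26]
[27] read 'd'  n7⇒n1 (fail-walked)
[28] read 'a'  n1⇒n12  ** P3@[27:28]
[29] read 'b'  n12⇒n13 (fail-walked)  ** P4@[29:29]
[30] read 'd'  n13⇒n1 (fail-walked)
[31] read 'b'  n1⇒n13 (fail-walked)  ** P4@[31:31]
[32] read 'b'  n13⇒n13 (fail-walked)  ** P4@[32:32]
[33] read 'b'  n13⇒n13 (fail-walked)  ** P4@[33:33]
[34] read 'b'  n13⇒n13 (fail-walked)  ** P4@[34:34]
[35] read 'd'  n13⇒n1 (fail-walked)
[36] read 'd'  n1⇒n1 (fail-walked)
[37] read 'c'  n1⇒n2
[38] read 'a'  n2⇒n3
[39] read 'b'  n3⇒n4  ** P0@[36:39],P4@[39:39]
[40] read 'b'  n4⇒n13 (fail-walked)  ** P4@[40:40]
[41] read 'c'  n13⇒n14 (fail-walked)
[42] read 'b'  n14⇒n13 (fail-walked)  ** P4@[42:42]
[43] read 'd'  n13⇒n1 (fail-walked)
[44] read 'a'  n1⇒n12  ** P3@[43:44]
[45] read 'd'  n12⇒n1 (fail-walked)
[46] read 'c'  n1⇒n2
[47] read 'a'  n2⇒n3
[48] read 'b'  n3⇒n4  ** P0@[45:48],P4@[48:48]
[49] read 'a'  n4⇒n5 (fail-walked)
[50] read 'c'  n5⇒n6
[51] read 'a'  n6⇒n7  ** P1@[49:51]
[52] read 'c'  n7⇒n16 (fail-walked)  ** P5@[50:52]
[53] read 'b'  n16⇒n13 (fail-walked)  ** P4@[53:53]
[54] read 'a'  n13⇒n5 (fail-walked)
[55] read 'c'  n5⇒n6
[56] read 'a'  n6⇒n7  ** P1@[54:56]
[57] read 'c'  n7⇒n16 (fail-walked)  ** P5@[55:57]
[58] read 'a'  n16⇒n7 (fail-walked)  ** P1@[56:58]
[59] read 'c'  n7⇒n16 (fail-walked)  ** P5@[57:59]
[60] read 'a'  n16⇒n7 (fail-walked)  ** P1@[58:60]
[61] read 'd'  n7⇒n1 (fail-walked)
[62] read 'a'  n1⇒n12  ** P3@[61:62]
[63] read 'a'  n12⇒n5 (fail-walked)
[64] read 'c'  n5⇒n6
[65] read 'a'  n6⇒n7  ** P1@[63:65]
[66] read 'c'  n7⇒n16 (fail-walked)  ** P5@[64:66]
[67] read 'd'  n16⇒n1 (fail-walked)
[68] read 'c'  n1⇒n2

Result: [[0,4],[2,3],[4,4],[6,4],[9,1],[10,5],[13,4],[16,2],[16,5],[17,1],[18,5],[19,1],[22,4],[25,2],[25,5],[26,1],[28,3],[29,4],[31,4],[32,4],[33,4],[34,4],[39,0],[39,4],[40,4],[42,4],[44,3],[48,0],[48,4],[51,1],[52,5],[53,4],[56,1],[57,5],[58,1],[59,5],[60,1],[62,3],[65,1],[66,5]]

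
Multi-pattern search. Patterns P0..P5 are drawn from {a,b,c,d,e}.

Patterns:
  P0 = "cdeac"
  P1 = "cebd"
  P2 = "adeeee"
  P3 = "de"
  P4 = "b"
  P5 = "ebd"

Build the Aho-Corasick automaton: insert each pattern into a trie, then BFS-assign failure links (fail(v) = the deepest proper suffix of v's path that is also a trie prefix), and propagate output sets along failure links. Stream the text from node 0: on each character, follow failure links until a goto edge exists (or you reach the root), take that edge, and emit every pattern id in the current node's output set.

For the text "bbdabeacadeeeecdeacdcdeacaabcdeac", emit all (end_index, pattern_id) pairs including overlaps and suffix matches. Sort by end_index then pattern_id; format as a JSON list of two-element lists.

Construct AC machine:
Trie nodes:
  0='ε' goto a→9 b→17 c→1 d→15 e→18
  1='c' goto d→2 e→6
  2='cd' goto e→3
  3='cde' goto a→4
  4='cdea' goto c→5
  5='cdeac' goto ·  ←P0
  6='ce' goto b→7
  7='ceb' goto d→8
  8='cebd' goto ·  ←P1
  9='a' goto d→10
  10='ad' goto e→11
  11='ade' goto e→12
  12='adee' goto e→13
  13='adeee' goto e→14
  14='adeeee' goto ·  ←P2
  15='d' goto e→16
  16='de' goto ·  ←P3
  17='b' goto ·  ←P4
  18='e' goto b→19
  19='eb' goto d→20
  20='ebd' goto ·  ←P5

Failure links (BFS by depth):
  n1('c'): parent n0 fail=0; on 'c' 0 → fail=0;  out ∅∪∅=∅
  n9('a'): parent n0 fail=0; on 'a' 0 → fail=0;  out ∅∪∅=∅
  n15('d'): parent n0 fail=0; on 'd' 0 → fail=0;  out ∅∪∅=∅
  n17('b'): parent n0 fail=0; on 'b' 0 → fail=0;  out {4}∪∅={4}
  n18('e'): parent n0 fail=0; on 'e' 0 → fail=0;  out ∅∪∅=∅
  n2('cd'): parent n1 fail=0; on 'd' 0 → fail=15;  out ∅∪∅=∅
  n6('ce'): parent n1 fail=0; on 'e' 0 → fail=18;  out ∅∪∅=∅
  n10('ad'): parent n9 fail=0; on 'd' 0 → fail=15;  out ∅∪∅=∅
  n16('de'): parent n15 fail=0; on 'e' 0 → fail=18;  out {3}∪∅={3}
  n19('eb'): parent n18 fail=0; on 'b' 0 → fail=17;  out ∅∪{4}={4}
  n3('cde'): parent n2 fail=15; on 'e' 15 → fail=16;  out ∅∪{3}={3}
  n7('ceb'): parent n6 fail=18; on 'b' 18 → fail=19;  out ∅∪{4}={4}
  n11('ade'): parent n10 fail=15; on 'e' 15 → fail=16;  out ∅∪{3}={3}
  n20('ebd'): parent n19 fail=17; on 'd' 17→0 → fail=15;  out {5}∪∅={5}
  n4('cdea'): parent n3 fail=16; on 'a' 16→18→0 → fail=9;  out ∅∪∅=∅
  n8('cebd'): parent n7 fail=19; on 'd' 19 → fail=20;  out {1}∪{5}={1,5}
  n12('adee'): parent n11 fail=16; on 'e' 16→18→0 → fail=18;  out ∅∪∅=∅
  n5('cdeac'): parent n4 fail=9; on 'c' 9→0 → fail=1;  out {0}∪∅={0}
  n13('adeee'): parent n12 fail=18; on 'e' 18→0 → fail=18;  out ∅∪∅=∅
  n14('adeeee'): parent n13 fail=18; on 'e' 18→0 → fail=18;  out {2}∪∅={2}

Scan:
[0] read 'b'  n0⇒n17  emit P4@[0:0]
[1] read 'b'  n17⇒n17 (fail-walked)  emit P4@[1:1]
[2] read 'd'  n17⇒n15 (fail-walked)
[3] read 'a'  n15⇒n9 (fail-walked)
[4] read 'b'  n9⇒n17 (fail-walked)  emit P4@[4:4]
[5] read 'e'  n17⇒n18 (fail-walked)
[6] read 'a'  n18⇒n9 (fail-walked)
[7] read 'c'  n9⇒n1 (fail-walked)
[8] read 'a'  n1⇒n9 (fail-walked)
[9] read 'd'  n9⇒n10
[10] read 'e'  n10⇒n11  emit P3@[9:10]
[11] read 'e'  n11⇒n12
[12] read 'e'  n12⇒n13
[13] read 'e'  n13⇒n14  emit P2@[8:13]
[14] read 'c'  n14⇒n1 (fail-walked)
[15] read 'd'  n1⇒n2
[16] read 'e'  n2⇒n3  emit P3@[15:16]
[17] read 'a'  n3⇒n4
[18] read 'c'  n4⇒n5  emit P0@[14:18]
[19] read 'd'  n5⇒n2 (fail-walked)
[20] read 'c'  n2⇒n1 (fail-walked)
[21] read 'd'  n1⇒n2
[22] read 'e'  n2⇒n3  emit P3@[21:22]
[23] read 'a'  n3⇒n4
[24] read 'c'  n4⇒n5  emit P0@[20:24]
[25] read 'a'  n5⇒n9 (fail-walked)
[26] read 'a'  n9⇒n9 (fail-walked)
[27] read 'b'  n9⇒n17 (fail-walked)  emit P4@[27:27]
[28] read 'c'  n17⇒n1 (fail-walked)
[29] read 'd'  n1⇒n2
[30] read 'e'  n2⇒n3  emit P3@[29:30]
[31] read 'a'  n3⇒n4
[32] read 'c'  n4⇒n5  emit P0@[28:32]

All matches (sorted): [[0,4],[1,4],[4,4],[10,3],[13,2],[16,3],[18,0],[22,3],[24,0],[27,4],[30,3],[32,0]]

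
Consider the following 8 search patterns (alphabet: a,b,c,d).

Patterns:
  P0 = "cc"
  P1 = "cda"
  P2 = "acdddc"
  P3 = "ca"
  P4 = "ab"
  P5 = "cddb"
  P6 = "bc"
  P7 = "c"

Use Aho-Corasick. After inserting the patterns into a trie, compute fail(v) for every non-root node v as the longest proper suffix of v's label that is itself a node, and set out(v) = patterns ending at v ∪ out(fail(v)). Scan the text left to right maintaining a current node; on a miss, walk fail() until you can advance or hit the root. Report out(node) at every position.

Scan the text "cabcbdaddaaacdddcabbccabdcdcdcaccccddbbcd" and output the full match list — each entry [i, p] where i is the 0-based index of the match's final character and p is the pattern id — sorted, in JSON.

Construct AC machine:
Trie nodes:
  0='ε' goto a→5 b→15 c→1
  1='c' goto a→11 c→2 d→3  [P7 ends]
  2='cc' goto ·  [P0 ends]
  3='cd' goto a→4 d→13
  4='cda' goto ·  [P1 ends]
  5='a' goto b→12 c→6
  6='ac' goto d→7
  7='acd' goto d→8
  8='acdd' goto d→9
  9='acddd' goto c→10
  10='acdddc' goto ·  [P2 ends]
  11='ca' goto ·  [P3 ends]
  12='ab' goto ·  [P4 ends]
  13='cdd' goto b→14
  14='cddb' goto ·  [P5 ends]
  15='b' goto c→16
  16='bc' goto ·  [P6 ends]

Failure links (BFS by depth):
  n1('c'): parent n0 fail=0; on 'c' 0 → fail=0;  out {7}∪∅={7}
  n5('a'): parent n0 fail=0; on 'a' 0 → fail=0;  out ∅∪∅=∅
  n15('b'): parent n0 fail=0; on 'b' 0 → fail=0;  out ∅∪∅=∅
  n2('cc'): parent n1 fail=0; on 'c' 0 → fail=1;  out {0}∪{7}={0,7}
  n3('cd'): parent n1 fail=0; on 'd' 0 → fail=0;  out ∅∪∅=∅
  n6('ac'): parent n5 fail=0; on 'c' 0 → fail=1;  out ∅∪{7}={7}
  n11('ca'): parent n1 fail=0; on 'a' 0 → fail=5;  out {3}∪∅={3}
  n12('ab'): parent n5 fail=0; on 'b' 0 → fail=15;  out {4}∪∅={4}
  n16('bc'): parent n15 fail=0; on 'c' 0 → fail=1;  out {6}∪{7}={6,7}
  n4('cda'): parent n3 fail=0; on 'a' 0 → fail=5;  out {1}∪∅={1}
  n7('acd'): parent n6 fail=1; on 'd' 1 → fail=3;  out ∅∪∅=∅
  n13('cdd'): parent n3 fail=0; on 'd' 0 → fail=0;  out ∅∪∅=∅
  n8('acdd'): parent n7 fail=3; on 'd' 3 → fail=13;  out ∅∪∅=∅
  n14('cddb'): parent n13 fail=0; on 'b' 0 → fail=15;  out {5}∪∅={5}
  n9('acddd'): parent n8 fail=13; on 'd' 13→0 → fail=0;  out ∅∪∅=∅
  n10('acdddc'): parent n9 fail=0; on 'c' 0 → fail=1;  out {2}∪{7}={2,7}

Run:
pos 0 'c': at 1  emit P7@[0:0]
pos 1 'a': at 11  emit P3@[0:1]
pos 2 'b': at 12 (via fail)  emit P4@[1:2]
pos 3 'c': at 16 (via fail)  emit P6@[2:3],P7@[3:3]
pos 4 'b': at 15 (via fail)
pos 5 'd': at 0 (via fail)
pos 6 'a': at 5
pos 7 'd': at 0 (via fail)
pos 8 'd': at 0
pos 9 'a': at 5
pos 10 'a': at 5 (via fail)
pos 11 'a': at 5 (via fail)
pos 12 'c': at 6  emit P7@[12:12]
pos 13 'd': at 7
pos 14 'd': at 8
pos 15 'd': at 9
pos 16 'c': at 10  emit P2@[11:16],P7@[16:16]
pos 17 'a': at 11 (via fail)  emit P3@[16:17]
pos 18 'b': at 12 (via fail)  emit P4@[17:18]
pos 19 'b': at 15 (via fail)
pos 20 'c': at 16  emit P6@[19:20],P7@[20:20]
pos 21 'c': at 2 (via fail)  emit P0@[20:21],P7@[21:21]
pos 22 'a': at 11 (via fail)  emit P3@[21:22]
pos 23 'b': at 12 (via fail)  emit P4@[22:23]
pos 24 'd': at 0 (via fail)
pos 25 'c': at 1  emit P7@[25:25]
pos 26 'd': at 3
pos 27 'c': at 1 (via fail)  emit P7@[27:27]
pos 28 'd': at 3
pos 29 'c': at 1 (via fail)  emit P7@[29:29]
pos 30 'a': at 11  emit P3@[29:30]
pos 31 'c': at 6 (via fail)  emit P7@[31:31]
pos 32 'c': at 2 (via fail)  emit P0@[31:32],P7@[32:32]
pos 33 'c': at 2 (via fail)  emit P0@[32:33],P7@[33:33]
pos 34 'c': at 2 (via fail)  emit P0@[33:34],P7@[34:34]
pos 35 'd': at 3 (via fail)
pos 36 'd': at 13
pos 37 'b': at 14  emit P5@[34:37]
pos 38 'b': at 15 (via fail)
pos 39 'c': at 16  emit P6@[38:39],P7@[39:39]
pos 40 'd': at 3 (via fail)

Result: [[0,7],[1,3],[2,4],[3,6],[3,7],[12,7],[16,2],[16,7],[17,3],[18,4],[20,6],[20,7],[21,0],[21,7],[22,3],[23,4],[25,7],[27,7],[29,7],[30,3],[31,7],[32,0],[32,7],[33,0],[33,7],[34,0],[34,7],[37,5],[39,6],[39,7]]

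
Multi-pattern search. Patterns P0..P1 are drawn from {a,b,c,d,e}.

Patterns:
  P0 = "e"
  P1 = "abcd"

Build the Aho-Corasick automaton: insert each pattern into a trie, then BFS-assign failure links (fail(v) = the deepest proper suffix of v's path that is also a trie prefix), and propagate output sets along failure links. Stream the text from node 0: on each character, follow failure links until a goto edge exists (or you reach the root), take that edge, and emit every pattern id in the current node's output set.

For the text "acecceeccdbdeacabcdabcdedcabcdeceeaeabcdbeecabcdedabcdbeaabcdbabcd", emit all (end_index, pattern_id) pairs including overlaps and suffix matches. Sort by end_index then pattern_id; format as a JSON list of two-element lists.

Build:
Trie (insert patterns):
  0='ε' goto a→2 e→1
  1='e' goto ·  ←P0
  2='a' goto b→3
  3='ab' goto c→4
  4='abc' goto d→5
  5='abcd' goto ·  ←P1

Failure links (BFS by depth):
  n1('e'): parent n0 fail=0; on 'e' 0 → fail=0;  out {0}∪∅={0}
  n2('a'): parent n0 fail=0; on 'a' 0 → fail=0;  out ∅∪∅=∅
  n3('ab'): parent n2 fail=0; on 'b' 0 → fail=0;  out ∅∪∅=∅
  n4('abc'): parent n3 fail=0; on 'c' 0 → fail=0;  out ∅∪∅=∅
  n5('abcd'): parent n4 fail=0; on 'd' 0 → fail=0;  out {1}∪∅={1}

Run:
i=0 'a': node 0→2
i=1 'c': node 2→0 (via fail)
i=2 'e': node 0→1  ** P0@[2:2]
i=3 'c': node 1→0 (via fail)
i=4 'c': node 0→0
i=5 'e': node 0→1  ** P0@[5:5]
i=6 'e': node 1→1 (via fail)  ** P0@[6:6]
i=7 'c': node 1→0 (via fail)
i=8 'c': node 0→0
i=9 'd': node 0→0
i=10 'b': node 0→0
i=11 'd': node 0→0
i=12 'e': node 0→1  ** P0@[12:12]
i=13 'a': node 1→2 (via fail)
i=14 'c': node 2→0 (via fail)
i=15 'a': node 0→2
i=16 'b': node 2→3
i=17 'c': node 3→4
i=18 'd': node 4→5  ** P1@[15:18]
i=19 'a': node 5→2 (via fail)
i=20 'b': node 2→3
i=21 'c': node 3→4
i=22 'd': node 4→5  ** P1@[19:22]
i=23 'e': node 5→1 (via fail)  ** P0@[23:23]
i=24 'd': node 1→0 (via fail)
i=25 'c': node 0→0
i=26 'a': node 0→2
i=27 'b': node 2→3
i=28 'c': node 3→4
i=29 'd': node 4→5  ** P1@[26:29]
i=30 'e': node 5→1 (via fail)  ** P0@[30:30]
i=31 'c': node 1→0 (via fail)
i=32 'e': node 0→1  ** P0@[32:32]
i=33 'e': node 1→1 (via fail)  ** P0@[33:33]
i=34 'a': node 1→2 (via fail)
i=35 'e': node 2→1 (via fail)  ** P0@[35:35]
i=36 'a': node 1→2 (via fail)
i=37 'b': node 2→3
i=38 'c': node 3→4
i=39 'd': node 4→5  ** P1@[36:39]
i=40 'b': node 5→0 (via fail)
i=41 'e': node 0→1  ** P0@[41:41]
i=42 'e': node 1→1 (via fail)  ** P0@[42:42]
i=43 'c': node 1→0 (via fail)
i=44 'a': node 0→2
i=45 'b': node 2→3
i=46 'c': node 3→4
i=47 'd': node 4→5  ** P1@[44:47]
i=48 'e': node 5→1 (via fail)  ** P0@[48:48]
i=49 'd': node 1→0 (via fail)
i=50 'a': node 0→2
i=51 'b': node 2→3
i=52 'c': node 3→4
i=53 'd': node 4→5  ** P1@[50:53]
i=54 'b': node 5→0 (via fail)
i=55 'e': node 0→1  ** P0@[55:55]
i=56 'a': node 1→2 (via fail)
i=57 'a': node 2→2 (via fail)
i=58 'b': node 2→3
i=59 'c': node 3→4
i=60 'd': node 4→5  ** P1@[57:60]
i=61 'b': node 5→0 (via fail)
i=62 'a': node 0→2
i=63 'b': node 2→3
i=64 'c': node 3→4
i=65 'd': node 4→5  ** P1@[62:65]

Result: [[2,0],[5,0],[6,0],[12,0],[18,1],[22,1],[23,0],[29,1],[30,0],[32,0],[33,0],[35,0],[39,1],[41,0],[42,0],[47,1],[48,0],[53,1],[55,0],[60,1],[65,1]]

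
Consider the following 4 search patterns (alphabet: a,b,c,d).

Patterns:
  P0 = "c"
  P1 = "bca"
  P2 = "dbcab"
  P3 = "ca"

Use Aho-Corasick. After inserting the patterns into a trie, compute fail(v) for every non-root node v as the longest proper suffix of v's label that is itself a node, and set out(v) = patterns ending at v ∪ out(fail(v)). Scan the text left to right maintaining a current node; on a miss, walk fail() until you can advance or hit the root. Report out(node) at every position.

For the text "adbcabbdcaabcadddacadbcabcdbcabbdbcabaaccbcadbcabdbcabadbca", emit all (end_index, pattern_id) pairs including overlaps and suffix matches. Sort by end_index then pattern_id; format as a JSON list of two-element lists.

Build:
Trie nodes:
  0='ε' goto b→2 c→1 d→5
  1='c' goto a→10  ←P0
  2='b' goto c→3
  3='bc' goto a→4
  4='bca' goto ·  ←P1
  5='d' goto b→6
  6='db' goto c→7
  7='dbc' goto a→8
  8='dbca' goto b→9
  9='dbcab' goto ·  ←P2
  10='ca' goto ·  ←P3

Failure links (BFS by depth):
  n1('c'): parent n0 fail=0; on 'c' 0 → fail=0;  out {0}∪∅={0}
  n2('b'): parent n0 fail=0; on 'b' 0 → fail=0;  out ∅∪∅=∅
  n5('d'): parent n0 fail=0; on 'd' 0 → fail=0;  out ∅∪∅=∅
  n3('bc'): parent n2 fail=0; on 'c' 0 → fail=1;  out ∅∪{0}={0}
  n6('db'): parent n5 fail=0; on 'b' 0 → fail=2;  out ∅∪∅=∅
  n10('ca'): parent n1 fail=0; on 'a' 0 → fail=0;  out {3}∪∅={3}
  n4('bca'): parent n3 fail=1; on 'a' 1 → fail=10;  out {1}∪{3}={1,3}
  n7('dbc'): parent n6 fail=2; on 'c' 2 → fail=3;  out ∅∪{0}={0}
  n8('dbca'): parent n7 fail=3; on 'a' 3 → fail=4;  out ∅∪{1,3}={1,3}
  n9('dbcab'): parent n8 fail=4; on 'b' 4→10→0 → fail=2;  out {2}∪∅={2}

Scan:
i=0 'a': node 0→0
i=1 'd': node 0→5
i=2 'b': node 5→6
i=3 'c': node 6→7  → match P0@[3:3]
i=4 'a': node 7→8  → match P1@[2:4],P3@[3:4]
i=5 'b': node 8→9  → match P2@[1:5]
i=6 'b': node 9→2 ·f
i=7 'd': node 2→5 ·f
i=8 'c': node 5→1 ·f  → match P0@[8:8]
i=9 'a': node 1→10  → match P3@[8:9]
i=10 'a': node 10→0 ·f
i=11 'b': node 0→2
i=12 'c': node 2→3  → match P0@[12:12]
i=13 'a': node 3→4  → match P1@[11:13],P3@[12:13]
i=14 'd': node 4→5 ·f
i=15 'd': node 5→5 ·f
i=16 'd': node 5→5 ·f
i=17 'a': node 5→0 ·f
i=18 'c': node 0→1  → match P0@[18:18]
i=19 'a': node 1→10  → match P3@[18:19]
i=20 'd': node 10→5 ·f
i=21 'b': node 5→6
i=22 'c': node 6→7  → match P0@[22:22]
i=23 'a': node 7→8  → match P1@[21:23],P3@[22:23]
i=24 'b': node 8→9  → match P2@[20:24]
i=25 'c': node 9→3 ·f  → match P0@[25:25]
i=26 'd': node 3→5 ·f
i=27 'b': node 5→6
i=28 'c': node 6→7  → match P0@[28:28]
i=29 'a': node 7→8  → match P1@[27:29],P3@[28:29]
i=30 'b': node 8→9  → match P2@[26:30]
i=31 'b': node 9→2 ·f
i=32 'd': node 2→5 ·f
i=33 'b': node 5→6
i=34 'c': node 6→7  → match P0@[34:34]
i=35 'a': node 7→8  → match P1@[33:35],P3@[34:35]
i=36 'b': node 8→9  → match P2@[32:36]
i=37 'a': node 9→0 ·f
i=38 'a': node 0→0
i=39 'c': node 0→1  → match P0@[39:39]
i=40 'c': node 1→1 ·f  → match P0@[40:40]
i=41 'b': node 1→2 ·f
i=42 'c': node 2→3  → match P0@[42:42]
i=43 'a': node 3→4  → match P1@[41:43],P3@[42:43]
i=44 'd': node 4→5 ·f
i=45 'b': node 5→6
i=46 'c': node 6→7  → match P0@[46:46]
i=47 'a': node 7→8  → match P1@[45:47],P3@[46:47]
i=48 'b': node 8→9  → match P2@[44:48]
i=49 'd': node 9→5 ·f
i=50 'b': node 5→6
i=51 'c': node 6→7  → match P0@[51:51]
i=52 'a': node 7→8  → match P1@[50:52],P3@[51:52]
i=53 'b': node 8→9  → match P2@[49:53]
i=54 'a': node 9→0 ·f
i=55 'd': node 0→5
i=56 'b': node 5→6
i=57 'c': node 6→7  → match P0@[57:57]
i=58 'a': node 7→8  → match P1@[56:58],P3@[57:58]

All matches (sorted): [[3,0],[4,1],[4,3],[5,2],[8,0],[9,3],[12,0],[13,1],[13,3],[18,0],[19,3],[22,0],[23,1],[23,3],[24,2],[25,0],[28,0],[29,1],[29,3],[30,2],[34,0],[35,1],[35,3],[36,2],[39,0],[40,0],[42,0],[43,1],[43,3],[46,0],[47,1],[47,3],[48,2],[51,0],[52,1],[52,3],[53,2],[57,0],[58,1],[58,3]]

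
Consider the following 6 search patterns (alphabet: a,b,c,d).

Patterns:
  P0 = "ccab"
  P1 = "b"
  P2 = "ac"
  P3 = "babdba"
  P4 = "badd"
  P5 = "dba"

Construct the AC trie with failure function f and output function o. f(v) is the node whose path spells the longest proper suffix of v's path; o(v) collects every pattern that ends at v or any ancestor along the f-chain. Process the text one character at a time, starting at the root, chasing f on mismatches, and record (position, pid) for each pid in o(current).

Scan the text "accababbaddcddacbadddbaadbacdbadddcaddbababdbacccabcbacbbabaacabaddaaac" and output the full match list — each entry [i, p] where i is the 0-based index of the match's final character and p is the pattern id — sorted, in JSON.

Build automaton:
Trie (insert patterns):
  0='ε' goto a→6 b→5 c→1 d→15
  1='c' goto c→2
  2='cc' goto a→3
  3='cca' goto b→4
  4='ccab' goto ·  ←P0
  5='b' goto a→8  ←P1
  6='a' goto c→7
  7='ac' goto ·  ←P2
  8='ba' goto b→9 d→13
  9='bab' goto d→10
  10='babd' goto b→11
  11='babdb' goto a→12
  12='babdba' goto ·  ←P3
  13='bad' goto d→14
  14='badd' goto ·  ←P4
  15='d' goto b→16
  16='db' goto a→17
  17='dba' goto ·  ←P5

Failure links (BFS by depth):
  n1('c'): parent n0 fail=0; on 'c' 0 → fail=0;  out ∅∪∅=∅
  n5('b'): parent n0 fail=0; on 'b' 0 → fail=0;  out {1}∪∅={1}
  n6('a'): parent n0 fail=0; on 'a' 0 → fail=0;  out ∅∪∅=∅
  n15('d'): parent n0 fail=0; on 'd' 0 → fail=0;  out ∅∪∅=∅
  n2('cc'): parent n1 fail=0; on 'c' 0 → fail=1;  out ∅∪∅=∅
  n7('ac'): parent n6 fail=0; on 'c' 0 → fail=1;  out {2}∪∅={2}
  n8('ba'): parent n5 fail=0; on 'a' 0 → fail=6;  out ∅∪∅=∅
  n16('db'): parent n15 fail=0; on 'b' 0 → fail=5;  out ∅∪{1}={1}
  n3('cca'): parent n2 fail=1; on 'a' 1→0 → fail=6;  out ∅∪∅=∅
  n9('bab'): parent n8 fail=6; on 'b' 6→0 → fail=5;  out ∅∪{1}={1}
  n13('bad'): parent n8 fail=6; on 'd' 6→0 → fail=15;  out ∅∪∅=∅
  n17('dba'): parent n16 fail=5; on 'a' 5 → fail=8;  out {5}∪∅={5}
  n4('ccab'): parent n3 fail=6; on 'b' 6→0 → fail=5;  out {0}∪{1}={0,1}
  n10('babd'): parent n9 fail=5; on 'd' 5→0 → fail=15;  out ∅∪∅=∅
  n14('badd'): parent n13 fail=15; on 'd' 15→0 → fail=15;  out {4}∪∅={4}
  n11('babdb'): parent n10 fail=15; on 'b' 15 → fail=16;  out ∅∪{1}={1}
  n12('babdba'): parent n11 fail=16; on 'a' 16 → fail=17;  out {3}∪{5}={3,5}

Run:
i=0 'a': node 0→6
i=1 'c': node 6→7  emit P2@[0:1]
i=2 'c': node 7→2 (fail-walked)
i=3 'a': node 2→3
i=4 'b': node 3→4  emit P0@[1:4],P1@[4:4]
i=5 'a': node 4→8 (fail-walked)
i=6 'b': node 8→9  emit P1@[6:6]
i=7 'b': node 9→5 (fail-walked)  emit P1@[7:7]
i=8 'a': node 5→8
i=9 'd': node 8→13
i=10 'd': node 13→14  emit P4@[7:10]
i=11 'c': node 14→1 (fail-walked)
i=12 'd': node 1→15 (fail-walked)
i=13 'd': node 15→15 (fail-walked)
i=14 'a': node 15→6 (fail-walked)
i=15 'c': node 6→7  emit P2@[14:15]
i=16 'b': node 7→5 (fail-walked)  emit P1@[16:16]
i=17 'a': node 5→8
i=18 'd': node 8→13
i=19 'd': node 13→14  emit P4@[16:19]
i=20 'd': node 14→15 (fail-walked)
i=21 'b': node 15→16  emit P1@[21:21]
i=22 'a': node 16→17  emit P5@[20:22]
i=23 'a': node 17→6 (fail-walked)
i=24 'd': node 6→15 (fail-walked)
i=25 'b': node 15→16  emit P1@[25:25]
i=26 'a': node 16→17  emit P5@[24:26]
i=27 'c': node 17→7 (fail-walked)  emit P2@[26:27]
i=28 'd': node 7→15 (fail-walked)
i=29 'b': node 15→16  emit P1@[29:29]
i=30 'a': node 16→17  emit P5@[28:30]
i=31 'd': node 17→13 (fail-walked)
i=32 'd': node 13→14  emit P4@[29:32]
i=33 'd': node 14→15 (fail-walked)
i=34 'c': node 15→1 (fail-walked)
i=35 'a': node 1→6 (fail-walked)
i=36 'd': node 6→15 (fail-walked)
i=37 'd': node 15→15 (fail-walked)
i=38 'b': node 15→16  emit P1@[38:38]
i=39 'a': node 16→17  emit P5@[37:39]
i=40 'b': node 17→9 (fail-walked)  emit P1@[40:40]
i=41 'a': node 9→8 (fail-walked)
i=42 'b': node 8→9  emit P1@[42:42]
i=43 'd': node 9→10
i=44 'b': node 10→11  emit P1@[44:44]
i=45 'a': node 11→12  emit P3@[40:45],P5@[43:45]
i=46 'c': node 12→7 (fail-walked)  emit P2@[45:46]
i=47 'c': node 7→2 (fail-walked)
i=48 'c': node 2→2 (fail-walked)
i=49 'a': node 2→3
i=50 'b': node 3→4  emit P0@[47:50],P1@[50:50]
i=51 'c': node 4→1 (fail-walked)
i=52 'b': node 1→5 (fail-walked)  emit P1@[52:52]
i=53 'a': node 5→8
i=54 'c': node 8→7 (fail-walked)  emit P2@[53:54]
i=55 'b': node 7→5 (fail-walked)  emit P1@[55:55]
i=56 'b': node 5→5 (fail-walked)  emit P1@[56:56]
i=57 'a': node 5→8
i=58 'b': node 8→9  emit P1@[58:58]
i=59 'a': node 9→8 (fail-walked)
i=60 'a': node 8→6 (fail-walked)
i=61 'c': node 6→7  emit P2@[60:61]
i=62 'a': node 7→6 (fail-walked)
i=63 'b': node 6→5 (fail-walked)  emit P1@[63:63]
i=64 'a': node 5→8
i=65 'd': node 8→13
i=66 'd': node 13→14  emit P4@[63:66]
i=67 'a': node 14→6 (fail-walked)
i=68 'a': node 6→6 (fail-walked)
i=69 'a': node 6→6 (fail-walked)
i=70 'c': node 6→7  emit P2@[69:70]

Matches: [[1,2],[4,0],[4,1],[6,1],[7,1],[10,4],[15,2],[16,1],[19,4],[21,1],[22,5],[25,1],[26,5],[27,2],[29,1],[30,5],[32,4],[38,1],[39,5],[40,1],[42,1],[44,1],[45,3],[45,5],[46,2],[50,0],[50,1],[52,1],[54,2],[55,1],[56,1],[58,1],[61,2],[63,1],[66,4],[70,2]]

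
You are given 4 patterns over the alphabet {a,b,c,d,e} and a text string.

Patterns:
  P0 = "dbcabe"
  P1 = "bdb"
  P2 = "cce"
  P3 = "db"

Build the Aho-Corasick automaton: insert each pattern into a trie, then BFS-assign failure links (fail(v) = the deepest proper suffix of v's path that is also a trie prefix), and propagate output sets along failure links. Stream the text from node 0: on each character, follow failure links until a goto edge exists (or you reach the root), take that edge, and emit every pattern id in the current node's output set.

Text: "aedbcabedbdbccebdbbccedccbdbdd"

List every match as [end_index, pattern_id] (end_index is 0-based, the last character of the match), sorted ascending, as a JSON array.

Build:
Trie nodes:
  n0 'ε': b→7 c→10 d→1
  n1 'd': b→2
  n2 'db': c→3  [P3 ends]
  n3 'dbc': a→4
  n4 'dbca': b→5
  n5 'dbcab': e→6
  n6 'dbcabe': ·  [P0 ends]
  n7 'b': d→8
  n8 'bd': b→9
  n9 'bdb': ·  [P1 ends]
  n10 'c': c→11
  n11 'cc': e→12
  n12 'cce': ·  [P2 ends]

Failure links (BFS by depth):
  fail(1) 'd': from fail(0)=0 chase 'd': 0 ⇒ 0;  out=∅∪out(0)=∅
  fail(7) 'b': from fail(0)=0 chase 'b': 0 ⇒ 0;  out=∅∪out(0)=∅
  fail(10) 'c': from fail(0)=0 chase 'c': 0 ⇒ 0;  out=∅∪out(0)=∅
  fail(2) 'db': from fail(1)=0 chase 'b': 0 ⇒ 7;  out={3}∪out(7)={3}
  fail(8) 'bd': from fail(7)=0 chase 'd': 0 ⇒ 1;  out=∅∪out(1)=∅
  fail(11) 'cc': from fail(10)=0 chase 'c': 0 ⇒ 10;  out=∅∪out(10)=∅
  fail(3) 'dbc': from fail(2)=7 chase 'c': 7→0 ⇒ 10;  out=∅∪out(10)=∅
  fail(9) 'bdb': from fail(8)=1 chase 'b': 1 ⇒ 2;  out={1}∪out(2)={1,3}
  fail(12) 'cce': from fail(11)=10 chase 'e': 10→0 ⇒ 0;  out={2}∪out(0)={2}
  fail(4) 'dbca': from fail(3)=10 chase 'a': 10→0 ⇒ 0;  out=∅∪out(0)=∅
  fail(5) 'dbcab': from fail(4)=0 chase 'b': 0 ⇒ 7;  out=∅∪out(7)=∅
  fail(6) 'dbcabe': from fail(5)=7 chase 'e': 7→0 ⇒ 0;  out={0}∪out(0)={0}

Run:
i=0 'a': node 0→0
i=1 'e': node 0→0
i=2 'd': node 0→1
i=3 'b': node 1→2  → match P3@[2:3]
i=4 'c': node 2→3
i=5 'a': node 3→4
i=6 'b': node 4→5
i=7 'e': node 5→6  → match P0@[2:7]
i=8 'd': node 6→1 ·f
i=9 'b': node 1→2  → match P3@[8:9]
i=10 'd': node 2→8 ·f
i=11 'b': node 8→9  → match P1@[9:11],P3@[10:11]
i=12 'c': node 9→3 ·f
i=13 'c': node 3→11 ·f
i=14 'e': node 11→12  → match P2@[12:14]
i=15 'b': node 12→7 ·f
i=16 'd': node 7→8
i=17 'b': node 8→9  → match P1@[15:17],P3@[16:17]
i=18 'b': node 9→7 ·f
i=19 'c': node 7→10 ·f
i=20 'c': node 10→11
i=21 'e': node 11→12  → match P2@[19:21]
i=22 'd': node 12→1 ·f
i=23 'c': node 1→10 ·f
i=24 'c': node 10→11
i=25 'b': node 11→7 ·f
i=26 'd': node 7→8
i=27 'b': node 8→9  → match P1@[25:27],P3@[26:27]
i=28 'd': node 9→8 ·f
i=29 'd': node 8→1 ·f

Result: [[3,3],[7,0],[9,3],[11,1],[11,3],[14,2],[17,1],[17,3],[21,2],[27,1],[27,3]]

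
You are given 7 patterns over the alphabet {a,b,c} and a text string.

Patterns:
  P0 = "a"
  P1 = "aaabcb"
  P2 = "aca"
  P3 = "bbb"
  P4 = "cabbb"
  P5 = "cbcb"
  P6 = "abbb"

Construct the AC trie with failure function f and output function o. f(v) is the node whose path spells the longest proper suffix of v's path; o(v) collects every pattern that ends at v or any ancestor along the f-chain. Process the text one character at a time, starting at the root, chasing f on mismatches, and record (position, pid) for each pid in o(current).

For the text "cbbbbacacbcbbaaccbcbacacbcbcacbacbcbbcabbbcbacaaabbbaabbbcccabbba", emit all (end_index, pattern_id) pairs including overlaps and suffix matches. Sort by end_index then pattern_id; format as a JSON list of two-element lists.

Construct AC machine:
Trie nodes:
  n0 'ε': a→1 b→9 c→12
  n1 'a': a→2 b→20 c→7  [P0 ends]
  n2 'aa': a→3
  n3 'aaa': b→4
  n4 'aaab': c→5
  n5 'aaabc': b→6
  n6 'aaabcb': ·  [P1 ends]
  n7 'ac': a→8
  n8 'aca': ·  [P2 ends]
  n9 'b': b→10
  n10 'bb': b→11
  n11 'bbb': ·  [P3 ends]
  n12 'c': a→13 b→17
  n13 'ca': b→14
  n14 'cab': b→15
  n15 'cabb': b→16
  n16 'cabbb': ·  [P4 ends]
  n17 'cb': c→18
  n18 'cbc': b→19
  n19 'cbcb': ·  [P5 ends]
  n20 'ab': b→21
  n21 'abb': b→22
  n22 'abbb': ·  [P6 ends]

BFS fail/out derivation:
  fail(1) 'a': from fail(0)=0 chase 'a': 0 ⇒ 0;  out={0}∪out(0)={0}
  fail(9) 'b': from fail(0)=0 chase 'b': 0 ⇒ 0;  out=∅∪out(0)=∅
  fail(12) 'c': from fail(0)=0 chase 'c': 0 ⇒ 0;  out=∅∪out(0)=∅
  fail(2) 'aa': from fail(1)=0 chase 'a': 0 ⇒ 1;  out=∅∪out(1)={0}
  fail(7) 'ac': from fail(1)=0 chase 'c': 0 ⇒ 12;  out=∅∪out(12)=∅
  fail(10) 'bb': from fail(9)=0 chase 'b': 0 ⇒ 9;  out=∅∪out(9)=∅
  fail(13) 'ca': from fail(12)=0 chase 'a': 0 ⇒ 1;  out=∅∪out(1)={0}
  fail(17) 'cb': from fail(12)=0 chase 'b': 0 ⇒ 9;  out=∅∪out(9)=∅
  fail(20) 'ab': from fail(1)=0 chase 'b': 0 ⇒ 9;  out=∅∪out(9)=∅
  fail(3) 'aaa': from fail(2)=1 chase 'a': 1 ⇒ 2;  out=∅∪out(2)={0}
  fail(8) 'aca': from fail(7)=12 chase 'a': 12 ⇒ 13;  out={2}∪out(13)={0,2}
  fail(11) 'bbb': from fail(10)=9 chase 'b': 9 ⇒ 10;  out={3}∪out(10)={3}
  fail(14) 'cab': from fail(13)=1 chase 'b': 1 ⇒ 20;  out=∅∪out(20)=∅
  fail(18) 'cbc': from fail(17)=9 chase 'c': 9→0 ⇒ 12;  out=∅∪out(12)=∅
  fail(21) 'abb': from fail(20)=9 chase 'b': 9 ⇒ 10;  out=∅∪out(10)=∅
  fail(4) 'aaab': from fail(3)=2 chase 'b': 2→1 ⇒ 20;  out=∅∪out(20)=∅
  fail(15) 'cabb': from fail(14)=20 chase 'b': 20 ⇒ 21;  out=∅∪out(21)=∅
  fail(19) 'cbcb': from fail(18)=12 chase 'b': 12 ⇒ 17;  out={5}∪out(17)={5}
  fail(22) 'abbb': from fail(21)=10 chase 'b': 10 ⇒ 11;  out={6}∪out(11)={3,6}
  fail(5) 'aaabc': from fail(4)=20 chase 'c': 20→9→0 ⇒ 12;  out=∅∪out(12)=∅
  fail(16) 'cabbb': from fail(15)=21 chase 'b': 21 ⇒ 22;  out={4}∪out(22)={3,4,6}
  fail(6) 'aaabcb': from fail(5)=12 chase 'b': 12 ⇒ 17;  out={1}∪out(17)={1}

Scan:
[0] read 'c'  n0⇒n12
[1] read 'b'  n12⇒n17
[2] read 'b'  n17⇒n10 (fail-walked)
[3] read 'b'  n10⇒n11  → match P3@[1:3]
[4] read 'b'  n11⇒n11 (fail-walked)  → match P3@[2:4]
[5] read 'a'  n11⇒n1 (fail-walked)  → match P0@[5:5]
[6] read 'c'  n1⇒n7
[7] read 'a'  n7⇒n8  → match P0@[7:7],P2@[5:7]
[8] read 'c'  n8⇒n7 (fail-walked)
[9] read 'b'  n7⇒n17 (fail-walked)
[10] read 'c'  n17⇒n18
[11] read 'b'  n18⇒n19  → match P5@[8:11]
[12] read 'b'  n19⇒n10 (fail-walked)
[13] read 'a'  n10⇒n1 (fail-walked)  → match P0@[13:13]
[14] read 'a'  n1⇒n2  → match P0@[14:14]
[15] read 'c'  n2⇒n7 (fail-walked)
[16] read 'c'  n7⇒n12 (fail-walked)
[17] read 'b'  n12⇒n17
[18] read 'c'  n17⇒n18
[19] read 'b'  n18⇒n19  → match P5@[16:19]
[20] read 'a'  n19⇒n1 (fail-walked)  → match P0@[20:20]
[21] read 'c'  n1⇒n7
[22] read 'a'  n7⇒n8  → match P0@[22:22],P2@[20:22]
[23] read 'c'  n8⇒n7 (fail-walked)
[24] read 'b'  n7⇒n17 (fail-walked)
[25] read 'c'  n17⇒n18
[26] read 'b'  n18⇒n19  → match P5@[23:26]
[27] read 'c'  n19⇒n18 (fail-walked)
[28] read 'a'  n18⇒n13 (fail-walked)  → match P0@[28:28]
[29] read 'c'  n13⇒n7 (fail-walked)
[30] read 'b'  n7⇒n17 (fail-walked)
[31] read 'a'  n17⇒n1 (fail-walked)  → match P0@[31:31]
[32] read 'c'  n1⇒n7
[33] read 'b'  n7⇒n17 (fail-walked)
[34] read 'c'  n17⇒n18
[35] read 'b'  n18⇒n19  → match P5@[32:35]
[36] read 'b'  n19⇒n10 (fail-walked)
[37] read 'c'  n10⇒n12 (fail-walked)
[38] read 'a'  n12⇒n13  → match P0@[38:38]
[39] read 'b'  n13⇒n14
[40] read 'b'  n14⇒n15
[41] read 'b'  n15⇒n16  → match P3@[39:41],P4@[37:41],P6@[38:41]
[42] read 'c'  n16⇒n12 (fail-walked)
[43] read 'b'  n12⇒n17
[44] read 'a'  n17⇒n1 (fail-walked)  → match P0@[44:44]
[45] read 'c'  n1⇒n7
[46] read 'a'  n7⇒n8  → match P0@[46:46],P2@[44:46]
[47] read 'a'  n8⇒n2 (fail-walked)  → match P0@[47:47]
[48] read 'a'  n2⇒n3  → match P0@[48:48]
[49] read 'b'  n3⇒n4
[50] read 'b'  n4⇒n21 (fail-walked)
[51] read 'b'  n21⇒n22  → match P3@[49:51],P6@[48:51]
[52] read 'a'  n22⇒n1 (fail-walked)  → match P0@[52:52]
[53] read 'a'  n1⇒n2  → match P0@[53:53]
[54] read 'b'  n2⇒n20 (fail-walked)
[55] read 'b'  n20⇒n21
[56] read 'b'  n21⇒n22  → match P3@[54:56],P6@[53:56]
[57] read 'c'  n22⇒n12 (fail-walked)
[58] read 'c'  n12⇒n12 (fail-walked)
[59] read 'c'  n12⇒n12 (fail-walked)
[60] read 'a'  n12⇒n13  → match P0@[60:60]
[61] read 'b'  n13⇒n14
[62] read 'b'  n14⇒n15
[63] read 'b'  n15⇒n16  → match P3@[61:63],P4@[59:63],P6@[60:63]
[64] read 'a'  n16⇒n1 (fail-walked)  → match P0@[64:64]

Result: [[3,3],[4,3],[5,0],[7,0],[7,2],[11,5],[13,0],[14,0],[19,5],[20,0],[22,0],[22,2],[26,5],[28,0],[31,0],[35,5],[38,0],[41,3],[41,4],[41,6],[44,0],[46,0],[46,2],[47,0],[48,0],[51,3],[51,6],[52,0],[53,0],[56,3],[56,6],[60,0],[63,3],[63,4],[63,6],[64,0]]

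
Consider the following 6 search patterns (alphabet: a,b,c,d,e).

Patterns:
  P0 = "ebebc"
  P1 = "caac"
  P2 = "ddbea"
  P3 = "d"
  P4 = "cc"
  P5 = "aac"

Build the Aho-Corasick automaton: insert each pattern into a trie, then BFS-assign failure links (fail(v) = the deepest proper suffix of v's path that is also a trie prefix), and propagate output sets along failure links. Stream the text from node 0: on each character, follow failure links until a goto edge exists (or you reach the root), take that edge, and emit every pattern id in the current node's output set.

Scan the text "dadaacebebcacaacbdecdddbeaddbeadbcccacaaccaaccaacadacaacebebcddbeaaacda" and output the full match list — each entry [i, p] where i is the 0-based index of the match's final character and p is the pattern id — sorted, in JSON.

Build:
Trie (insert patterns):
  n0 'ε': a→16 c→6 d→10 e→1
  n1 'e': b→2
  n2 'eb': e→3
  n3 'ebe': b→4
  n4 'ebeb': c→5
  n5 'ebebc': ·  [P0 ends]
  n6 'c': a→7 c→15
  n7 'ca': a→8
  n8 'caa': c→9
  n9 'caac': ·  [P1 ends]
  n10 'd': d→11  [P3 ends]
  n11 'dd': b→12
  n12 'ddb': e→13
  n13 'ddbe': a→14
  n14 'ddbea': ·  [P2 ends]
  n15 'cc': ·  [P4 ends]
  n16 'a': a→17
  n17 'aa': c→18
  n18 'aac': ·  [P5 ends]

Failure links (BFS by depth):
  fail(1) 'e': from fail(0)=0 chase 'e': 0 ⇒ 0;  out=∅∪out(0)=∅
  fail(6) 'c': from fail(0)=0 chase 'c': 0 ⇒ 0;  out=∅∪out(0)=∅
  fail(10) 'd': from fail(0)=0 chase 'd': 0 ⇒ 0;  out={3}∪out(0)={3}
  fail(16) 'a': from fail(0)=0 chase 'a': 0 ⇒ 0;  out=∅∪out(0)=∅
  fail(2) 'eb': from fail(1)=0 chase 'b': 0 ⇒ 0;  out=∅∪out(0)=∅
  fail(7) 'ca': from fail(6)=0 chase 'a': 0 ⇒ 16;  out=∅∪out(16)=∅
  fail(11) 'dd': from fail(10)=0 chase 'd': 0 ⇒ 10;  out=∅∪out(10)={3}
  fail(15) 'cc': from fail(6)=0 chase 'c': 0 ⇒ 6;  out={4}∪out(6)={4}
  fail(17) 'aa': from fail(16)=0 chase 'a': 0 ⇒ 16;  out=∅∪out(16)=∅
  fail(3) 'ebe': from fail(2)=0 chase 'e': 0 ⇒ 1;  out=∅∪out(1)=∅
  fail(8) 'caa': from fail(7)=16 chase 'a': 16 ⇒ 17;  out=∅∪out(17)=∅
  fail(12) 'ddb': from fail(11)=10 chase 'b': 10→0 ⇒ 0;  out=∅∪out(0)=∅
  fail(18) 'aac': from fail(17)=16 chase 'c': 16→0 ⇒ 6;  out={5}∪out(6)={5}
  fail(4) 'ebeb': from fail(3)=1 chase 'b': 1 ⇒ 2;  out=∅∪out(2)=∅
  fail(9) 'caac': from fail(8)=17 chase 'c': 17 ⇒ 18;  out={1}∪out(18)={1,5}
  fail(13) 'ddbe': from fail(12)=0 chase 'e': 0 ⇒ 1;  out=∅∪out(1)=∅
  fail(5) 'ebebc': from fail(4)=2 chase 'c': 2→0 ⇒ 6;  out={0}∪out(6)={0}
  fail(14) 'ddbea': from fail(13)=1 chase 'a': 1→0 ⇒ 16;  out={2}∪out(16)={2}

Text stream:
pos 0 'd': at 10  → match P3@[0:0]
pos 1 'a': at 16 ·f
pos 2 'd': at 10 ·f  → match P3@[2:2]
pos 3 'a': at 16 ·f
pos 4 'a': at 17
pos 5 'c': at 18  → match P5@[3:5]
pos 6 'e': at 1 ·f
pos 7 'b': at 2
pos 8 'e': at 3
pos 9 'b': at 4
pos 10 'c': at 5  → match P0@[6:10]
pos 11 'a': at 7 ·f
pos 12 'c': at 6 ·f
pos 13 'a': at 7
pos 14 'a': at 8
pos 15 'c': at 9  → match P1@[12:15],P5@[13:15]
pos 16 'b': at 0 ·f
pos 17 'd': at 10  → match P3@[17:17]
pos 18 'e': at 1 ·f
pos 19 'c': at 6 ·f
pos 20 'd': at 10 ·f  → match P3@[20:20]
pos 21 'd': at 11  → match P3@[21:21]
pos 22 'd': at 11 ·f  → match P3@[22:22]
pos 23 'b': at 12
pos 24 'e': at 13
pos 25 'a': at 14  → match P2@[21:25]
pos 26 'd': at 10 ·f  → match P3@[26:26]
pos 27 'd': at 11  → match P3@[27:27]
pos 28 'b': at 12
pos 29 'e': at 13
pos 30 'a': at 14  → match P2@[26:30]
pos 31 'd': at 10 ·f  → match P3@[31:31]
pos 32 'b': at 0 ·f
pos 33 'c': at 6
pos 34 'c': at 15  → match P4@[33:34]
pos 35 'c': at 15 ·f  → match P4@[34:35]
pos 36 'a': at 7 ·f
pos 37 'c': at 6 ·f
pos 38 'a': at 7
pos 39 'a': at 8
pos 40 'c': at 9  → match P1@[37:40],P5@[38:40]
pos 41 'c': at 15 ·f  → match P4@[40:41]
pos 42 'a': at 7 ·f
pos 43 'a': at 8
pos 44 'c': at 9  → match P1@[41:44],P5@[42:44]
pos 45 'c': at 15 ·f  → match P4@[44:45]
pos 46 'a': at 7 ·f
pos 47 'a': at 8
pos 48 'c': at 9  → match P1@[45:48],P5@[46:48]
pos 49 'a': at 7 ·f
pos 50 'd': at 10 ·f  → match P3@[50:50]
pos 51 'a': at 16 ·f
pos 52 'c': at 6 ·f
pos 53 'a': at 7
pos 54 'a': at 8
pos 55 'c': at 9  → match P1@[52:55],P5@[53:55]
pos 56 'e': at 1 ·f
pos 57 'b': at 2
pos 58 'e': at 3
pos 59 'b': at 4
pos 60 'c': at 5  → match P0@[56:60]
pos 61 'd': at 10 ·f  → match P3@[61:61]
pos 62 'd': at 11  → match P3@[62:62]
pos 63 'b': at 12
pos 64 'e': at 13
pos 65 'a': at 14  → match P2@[61:65]
pos 66 'a': at 17 ·f
pos 67 'a': at 17 ·f
pos 68 'c': at 18  → match P5@[66:68]
pos 69 'd': at 10 ·f  → match P3@[69:69]
pos 70 'a': at 16 ·f

All matches (sorted): [[0,3],[2,3],[5,5],[10,0],[15,1],[15,5],[17,3],[20,3],[21,3],[22,3],[25,2],[26,3],[27,3],[30,2],[31,3],[34,4],[35,4],[40,1],[40,5],[41,4],[44,1],[44,5],[45,4],[48,1],[48,5],[50,3],[55,1],[55,5],[60,0],[61,3],[62,3],[65,2],[68,5],[69,3]]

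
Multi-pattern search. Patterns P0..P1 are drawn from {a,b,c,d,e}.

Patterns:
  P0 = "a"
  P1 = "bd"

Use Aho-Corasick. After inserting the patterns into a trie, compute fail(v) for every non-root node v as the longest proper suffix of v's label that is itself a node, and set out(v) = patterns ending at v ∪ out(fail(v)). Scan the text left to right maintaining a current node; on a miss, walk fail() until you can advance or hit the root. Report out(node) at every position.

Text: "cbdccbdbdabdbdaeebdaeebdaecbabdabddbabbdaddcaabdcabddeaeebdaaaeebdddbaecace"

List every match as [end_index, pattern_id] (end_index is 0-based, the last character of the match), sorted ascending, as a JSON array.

Build:
Trie nodes:
  n0 'ε': a→1 b→2
  n1 'a': ·  [P0 ends]
  n2 'b': d→3
  n3 'bd': ·  [P1 ends]

Failure links (BFS by depth):
  fail(1) 'a': from fail(0)=0 chase 'a': 0 ⇒ 0;  out={0}∪out(0)={0}
  fail(2) 'b': from fail(0)=0 chase 'b': 0 ⇒ 0;  out=∅∪out(0)=∅
  fail(3) 'bd': from fail(2)=0 chase 'd': 0 ⇒ 0;  out={1}∪out(0)={1}

Run:
[0] read 'c'  n0⇒n0
[1] read 'b'  n0⇒n2
[2] read 'd'  n2⇒n3  → match P1@[1:2]
[3] read 'c'  n3⇒n0 (fail-walked)
[4] read 'c'  n0⇒n0
[5] read 'b'  n0⇒n2
[6] read 'd'  n2⇒n3  → match P1@[5:6]
[7] read 'b'  n3⇒n2 (fail-walked)
[8] read 'd'  n2⇒n3  → match P1@[7:8]
[9] read 'a'  n3⇒n1 (fail-walked)  → match P0@[9:9]
[10] read 'b'  n1⇒n2 (fail-walked)
[11] read 'd'  n2⇒n3  → match P1@[10:11]
[12] read 'b'  n3⇒n2 (fail-walked)
[13] read 'd'  n2⇒n3  → match P1@[12:13]
[14] read 'a'  n3⇒n1 (fail-walked)  → match P0@[14:14]
[15] read 'e'  n1⇒n0 (fail-walked)
[16] read 'e'  n0⇒n0
[17] read 'b'  n0⇒n2
[18] read 'd'  n2⇒n3  → match P1@[17:18]
[19] read 'a'  n3⇒n1 (fail-walked)  → match P0@[19:19]
[20] read 'e'  n1⇒n0 (fail-walked)
[21] read 'e'  n0⇒n0
[22] read 'b'  n0⇒n2
[23] read 'd'  n2⇒n3  → match P1@[22:23]
[24] read 'a'  n3⇒n1 (fail-walked)  → match P0@[24:24]
[25] read 'e'  n1⇒n0 (fail-walked)
[26] read 'c'  n0⇒n0
[27] read 'b'  n0⇒n2
[28] read 'a'  n2⇒n1 (fail-walked)  → match P0@[28:28]
[29] read 'b'  n1⇒n2 (fail-walked)
[30] read 'd'  n2⇒n3  → match P1@[29:30]
[31] read 'a'  n3⇒n1 (fail-walked)  → match P0@[31:31]
[32] read 'b'  n1⇒n2 (fail-walked)
[33] read 'd'  n2⇒n3  → match P1@[32:33]
[34] read 'd'  n3⇒n0 (fail-walked)
[35] read 'b'  n0⇒n2
[36] read 'a'  n2⇒n1 (fail-walked)  → match P0@[36:36]
[37] read 'b'  n1⇒n2 (fail-walked)
[38] read 'b'  n2⇒n2 (fail-walked)
[39] read 'd'  n2⇒n3  → match P1@[38:39]
[40] read 'a'  n3⇒n1 (fail-walked)  → match P0@[40:40]
[41] read 'd'  n1⇒n0 (fail-walked)
[42] read 'd'  n0⇒n0
[43] read 'c'  n0⇒n0
[44] read 'a'  n0⇒n1  → match P0@[44:44]
[45] read 'a'  n1⇒n1 (fail-walked)  → match P0@[45:45]
[46] read 'b'  n1⇒n2 (fail-walked)
[47] read 'd'  n2⇒n3  → match P1@[46:47]
[48] read 'c'  n3⇒n0 (fail-walked)
[49] read 'a'  n0⇒n1  → match P0@[49:49]
[50] read 'b'  n1⇒n2 (fail-walked)
[51] read 'd'  n2⇒n3  → match P1@[50:51]
[52] read 'd'  n3⇒n0 (fail-walked)
[53] read 'e'  n0⇒n0
[54] read 'a'  n0⇒n1  → match P0@[54:54]
[55] read 'e'  n1⇒n0 (fail-walked)
[56] read 'e'  n0⇒n0
[57] read 'b'  n0⇒n2
[58] read 'd'  n2⇒n3  → match P1@[57:58]
[59] read 'a'  n3⇒n1 (fail-walked)  → match P0@[59:59]
[60] read 'a'  n1⇒n1 (fail-walked)  → match P0@[60:60]
[61] read 'a'  n1⇒n1 (fail-walked)  → match P0@[61:61]
[62] read 'e'  n1⇒n0 (fail-walked)
[63] read 'e'  n0⇒n0
[64] read 'b'  n0⇒n2
[65] read 'd'  n2⇒n3  → match P1@[64:65]
[66] read 'd'  n3⇒n0 (fail-walked)
[67] read 'd'  n0⇒n0
[68] read 'b'  n0⇒n2
[69] read 'a'  n2⇒n1 (fail-walked)  → match P0@[69:69]
[70] read 'e'  n1⇒n0 (fail-walked)
[71] read 'c'  n0⇒n0
[72] read 'a'  n0⇒n1  → match P0@[72:72]
[73] read 'c'  n1⇒n0 (fail-walked)
[74] read 'e'  n0⇒n0

Result: [[2,1],[6,1],[8,1],[9,0],[11,1],[13,1],[14,0],[18,1],[19,0],[23,1],[24,0],[28,0],[30,1],[31,0],[33,1],[36,0],[39,1],[40,0],[44,0],[45,0],[47,1],[49,0],[51,1],[54,0],[58,1],[59,0],[60,0],[61,0],[65,1],[69,0],[72,0]]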